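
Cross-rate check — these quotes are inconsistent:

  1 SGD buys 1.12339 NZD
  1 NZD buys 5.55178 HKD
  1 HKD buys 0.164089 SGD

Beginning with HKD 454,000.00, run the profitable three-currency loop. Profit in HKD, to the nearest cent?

Profit: HKD 10,620.24

Profitable loop is HKD → SGD → NZD → HKD:
HKD 454,000.00 × 0.164089 = SGD 74,496.41
SGD 74,496.41 × 1.12339 = NZD 83,688.52
NZD 83,688.52 × 5.55178 = HKD 464,620.24
Profit = HKD 464,620.24 − HKD 454,000.00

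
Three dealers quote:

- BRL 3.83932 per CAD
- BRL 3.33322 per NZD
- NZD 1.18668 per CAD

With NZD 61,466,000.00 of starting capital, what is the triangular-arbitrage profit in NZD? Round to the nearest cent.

Profitable loop is NZD → BRL → CAD → NZD:
NZD 61,466,000.00 × 3.33322 = BRL 204,879,700.52
BRL 204,879,700.52 ÷ 3.83932 = CAD 53,363,538.47
CAD 53,363,538.47 × 1.18668 = NZD 63,325,443.83
Profit = NZD 63,325,443.83 − NZD 61,466,000.00

Profit: NZD 1,859,443.83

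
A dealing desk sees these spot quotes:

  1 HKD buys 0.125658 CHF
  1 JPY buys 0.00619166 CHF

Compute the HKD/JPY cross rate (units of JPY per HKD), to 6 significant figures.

1 HKD × 0.125658 = 0.125658 CHF
0.125658 CHF ÷ 0.00619166 = 20.2947 JPY

HKD/JPY = 20.2947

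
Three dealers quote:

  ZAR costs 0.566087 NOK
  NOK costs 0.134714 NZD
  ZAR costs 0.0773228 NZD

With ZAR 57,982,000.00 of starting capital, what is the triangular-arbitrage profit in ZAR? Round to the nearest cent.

Profitable loop is ZAR → NZD → NOK → ZAR:
ZAR 57,982,000.00 × 0.0773228 = NZD 4,483,330.59
NZD 4,483,330.59 ÷ 0.134714 = NOK 33,280,361.28
NOK 33,280,361.28 ÷ 0.566087 = ZAR 58,790,188.22
Profit = ZAR 58,790,188.22 − ZAR 57,982,000.00

Profit: ZAR 808,188.22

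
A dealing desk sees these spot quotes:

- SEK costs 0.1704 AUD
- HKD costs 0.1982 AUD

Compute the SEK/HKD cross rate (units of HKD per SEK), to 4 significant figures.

SEK/HKD = 0.8597

1 SEK × 0.1704 = 0.1704 AUD
0.1704 AUD ÷ 0.1982 = 0.859738 HKD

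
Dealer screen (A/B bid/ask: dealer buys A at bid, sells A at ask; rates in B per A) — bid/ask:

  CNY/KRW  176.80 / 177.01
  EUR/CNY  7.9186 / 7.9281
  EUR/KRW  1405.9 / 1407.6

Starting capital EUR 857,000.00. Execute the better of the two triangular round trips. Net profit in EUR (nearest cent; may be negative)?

Net profit: EUR 1,555.41

Best loop EUR → KRW → CNY → EUR:
EUR 857,000.00 × 1405.9 (sell EUR at bid) = KRW 1,204,856,300
KRW 1,204,856,300 ÷ 177.01 (buy CNY at ask) = CNY 6,806,713.18
CNY 6,806,713.18 ÷ 7.9281 (buy EUR at ask) = EUR 858,555.41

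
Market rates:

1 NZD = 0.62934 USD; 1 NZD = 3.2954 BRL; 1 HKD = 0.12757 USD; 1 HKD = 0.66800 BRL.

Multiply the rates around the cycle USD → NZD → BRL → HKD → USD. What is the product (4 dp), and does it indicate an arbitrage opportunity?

1.0000 (no arbitrage)

Around USD → NZD → BRL → HKD → USD: 1 ÷ 0.62934 × 3.2954 ÷ 0.66800 × 0.12757 = 0.999988
Product ≈ 1 (deviation 0.001%, within rounding noise).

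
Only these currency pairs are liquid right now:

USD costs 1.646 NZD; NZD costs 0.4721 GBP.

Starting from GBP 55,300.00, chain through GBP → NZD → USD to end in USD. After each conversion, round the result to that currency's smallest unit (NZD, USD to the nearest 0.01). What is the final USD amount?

USD 71,164.16

GBP 55,300.00 ÷ 0.4721 = NZD 117,136.20
NZD 117,136.20 ÷ 1.646 = USD 71,164.16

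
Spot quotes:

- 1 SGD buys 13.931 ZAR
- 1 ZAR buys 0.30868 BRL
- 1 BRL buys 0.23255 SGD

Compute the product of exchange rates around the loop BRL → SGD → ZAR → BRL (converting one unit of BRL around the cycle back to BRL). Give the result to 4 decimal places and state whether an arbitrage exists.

Around BRL → SGD → ZAR → BRL: 1 × 0.23255 × 13.931 × 0.30868 = 1.000016
Product ≈ 1 (deviation 0.002%, within rounding noise).

1.0000 (no arbitrage)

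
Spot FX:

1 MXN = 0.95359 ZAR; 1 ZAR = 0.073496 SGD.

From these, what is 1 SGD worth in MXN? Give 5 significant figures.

1 SGD ÷ 0.073496 = 13.6062 ZAR
13.6062 ZAR ÷ 0.95359 = 14.2684 MXN

SGD/MXN = 14.268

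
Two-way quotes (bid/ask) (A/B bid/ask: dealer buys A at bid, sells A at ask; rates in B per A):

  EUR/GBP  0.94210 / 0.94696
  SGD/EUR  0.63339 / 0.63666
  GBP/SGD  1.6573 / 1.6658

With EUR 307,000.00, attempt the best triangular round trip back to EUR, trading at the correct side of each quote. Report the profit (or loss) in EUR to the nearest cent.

Best loop EUR → SGD → GBP → EUR:
EUR 307,000.00 ÷ 0.63666 (buy SGD at ask) = SGD 482,204.00
SGD 482,204.00 ÷ 1.6658 (buy GBP at ask) = GBP 289,472.93
GBP 289,472.93 ÷ 0.94696 (buy EUR at ask) = EUR 305,686.54

Net result: EUR -1,313.46 (no profitable arbitrage after spreads)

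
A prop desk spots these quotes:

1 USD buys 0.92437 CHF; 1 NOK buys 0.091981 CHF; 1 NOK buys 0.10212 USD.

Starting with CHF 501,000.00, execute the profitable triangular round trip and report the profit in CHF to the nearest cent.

Profitable loop is CHF → NOK → USD → CHF:
CHF 501,000.00 ÷ 0.091981 = NOK 5,446,777.05
NOK 5,446,777.05 × 0.10212 = USD 556,224.87
USD 556,224.87 × 0.92437 = CHF 514,157.59
Profit = CHF 514,157.59 − CHF 501,000.00

Profit: CHF 13,157.59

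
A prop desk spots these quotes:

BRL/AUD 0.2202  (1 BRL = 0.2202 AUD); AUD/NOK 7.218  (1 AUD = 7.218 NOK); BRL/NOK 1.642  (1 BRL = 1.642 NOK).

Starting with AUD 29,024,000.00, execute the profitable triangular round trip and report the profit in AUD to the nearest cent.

Profitable loop is AUD → BRL → NOK → AUD:
AUD 29,024,000.00 ÷ 0.2202 = BRL 131,807,447.77
BRL 131,807,447.77 × 1.642 = NOK 216,427,829.25
NOK 216,427,829.25 ÷ 7.218 = AUD 29,984,459.58
Profit = AUD 29,984,459.58 − AUD 29,024,000.00

Profit: AUD 960,459.58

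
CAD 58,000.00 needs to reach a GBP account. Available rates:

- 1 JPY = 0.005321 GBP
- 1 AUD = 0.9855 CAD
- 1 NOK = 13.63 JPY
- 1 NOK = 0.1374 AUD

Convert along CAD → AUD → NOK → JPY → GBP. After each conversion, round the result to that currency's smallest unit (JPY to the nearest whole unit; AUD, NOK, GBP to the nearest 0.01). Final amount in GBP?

CAD 58,000.00 ÷ 0.9855 = AUD 58,853.37
AUD 58,853.37 ÷ 0.1374 = NOK 428,336.03
NOK 428,336.03 × 13.63 = JPY 5,838,220
JPY 5,838,220 × 0.005321 = GBP 31,065.17

GBP 31,065.17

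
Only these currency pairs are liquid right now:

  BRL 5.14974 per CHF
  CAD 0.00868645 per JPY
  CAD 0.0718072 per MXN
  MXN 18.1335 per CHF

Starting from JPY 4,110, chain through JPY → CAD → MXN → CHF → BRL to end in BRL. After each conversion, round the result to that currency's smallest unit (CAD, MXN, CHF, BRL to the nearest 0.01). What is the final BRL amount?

BRL 141.21

JPY 4,110 × 0.00868645 = CAD 35.70
CAD 35.70 ÷ 0.0718072 = MXN 497.16
MXN 497.16 ÷ 18.1335 = CHF 27.42
CHF 27.42 × 5.14974 = BRL 141.21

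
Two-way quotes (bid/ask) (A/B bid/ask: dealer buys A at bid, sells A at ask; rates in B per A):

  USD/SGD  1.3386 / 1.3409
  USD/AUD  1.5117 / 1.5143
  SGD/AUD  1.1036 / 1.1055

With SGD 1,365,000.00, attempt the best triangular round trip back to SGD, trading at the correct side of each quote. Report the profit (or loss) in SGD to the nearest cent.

Net profit: SGD 27,012.47

Best loop SGD → USD → AUD → SGD:
SGD 1,365,000.00 ÷ 1.3409 (buy USD at ask) = USD 1,017,973.00
USD 1,017,973.00 × 1.5117 (sell USD at bid) = AUD 1,538,869.79
AUD 1,538,869.79 ÷ 1.1055 (buy SGD at ask) = SGD 1,392,012.47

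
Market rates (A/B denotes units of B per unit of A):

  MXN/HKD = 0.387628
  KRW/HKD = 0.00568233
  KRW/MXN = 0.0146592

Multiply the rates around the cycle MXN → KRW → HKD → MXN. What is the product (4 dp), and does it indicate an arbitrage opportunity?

Around MXN → KRW → HKD → MXN: 1 ÷ 0.0146592 × 0.00568233 ÷ 0.387628 = 1.000002
Product ≈ 1 (deviation 0.000%, within rounding noise).

1.0000 (no arbitrage)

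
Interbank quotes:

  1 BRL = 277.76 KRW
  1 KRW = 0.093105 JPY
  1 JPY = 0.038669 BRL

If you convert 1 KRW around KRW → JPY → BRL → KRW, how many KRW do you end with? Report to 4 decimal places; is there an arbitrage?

Around KRW → JPY → BRL → KRW: 1 × 0.093105 × 0.038669 × 277.76 = 1.000013
Product ≈ 1 (deviation 0.001%, within rounding noise).

1.0000 (no arbitrage)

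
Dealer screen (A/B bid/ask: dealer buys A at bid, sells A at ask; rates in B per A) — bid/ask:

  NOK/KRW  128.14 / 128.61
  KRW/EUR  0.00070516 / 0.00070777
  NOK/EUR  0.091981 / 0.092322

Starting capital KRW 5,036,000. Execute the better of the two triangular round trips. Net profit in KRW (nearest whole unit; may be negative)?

Net profit: KRW 52,818

Best loop KRW → NOK → EUR → KRW:
KRW 5,036,000 ÷ 128.61 (buy NOK at ask) = NOK 39,157.14
NOK 39,157.14 × 0.091981 (sell NOK at bid) = EUR 3,601.71
EUR 3,601.71 ÷ 0.00070777 (buy KRW at ask) = KRW 5,088,818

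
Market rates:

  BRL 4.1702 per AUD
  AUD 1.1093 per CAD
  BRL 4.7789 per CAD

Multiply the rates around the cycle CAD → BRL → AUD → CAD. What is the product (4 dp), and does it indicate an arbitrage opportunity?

Around CAD → BRL → AUD → CAD: 1 × 4.7789 ÷ 4.1702 ÷ 1.1093 = 1.033052
Product > 1; profitable direction is CAD → BRL → AUD → CAD.

1.0331 (arbitrage exists)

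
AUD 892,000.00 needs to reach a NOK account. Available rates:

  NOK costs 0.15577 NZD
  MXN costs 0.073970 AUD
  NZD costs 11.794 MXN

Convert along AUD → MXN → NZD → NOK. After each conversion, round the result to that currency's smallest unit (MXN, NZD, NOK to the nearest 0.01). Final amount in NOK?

NOK 6,563,935.29

AUD 892,000.00 ÷ 0.073970 = MXN 12,058,942.81
MXN 12,058,942.81 ÷ 11.794 = NZD 1,022,464.20
NZD 1,022,464.20 ÷ 0.15577 = NOK 6,563,935.29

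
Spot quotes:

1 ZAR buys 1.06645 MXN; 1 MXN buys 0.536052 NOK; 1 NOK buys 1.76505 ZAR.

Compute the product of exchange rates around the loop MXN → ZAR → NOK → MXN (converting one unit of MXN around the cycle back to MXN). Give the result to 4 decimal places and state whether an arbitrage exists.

Around MXN → ZAR → NOK → MXN: 1 ÷ 1.06645 ÷ 1.76505 ÷ 0.536052 = 0.991050
Product < 1; profitable direction is MXN → NOK → ZAR → MXN.

0.9911 (arbitrage exists)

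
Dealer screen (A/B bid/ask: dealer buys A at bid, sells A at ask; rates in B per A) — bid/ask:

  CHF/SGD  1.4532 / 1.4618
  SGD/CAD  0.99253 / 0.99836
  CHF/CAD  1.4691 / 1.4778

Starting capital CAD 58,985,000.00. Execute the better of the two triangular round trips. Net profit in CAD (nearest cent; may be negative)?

Best loop CAD → SGD → CHF → CAD:
CAD 58,985,000.00 ÷ 0.99836 (buy SGD at ask) = SGD 59,081,894.31
SGD 59,081,894.31 ÷ 1.4618 (buy CHF at ask) = CHF 40,417,221.44
CHF 40,417,221.44 × 1.4691 (sell CHF at bid) = CAD 59,376,940.02

Net profit: CAD 391,940.02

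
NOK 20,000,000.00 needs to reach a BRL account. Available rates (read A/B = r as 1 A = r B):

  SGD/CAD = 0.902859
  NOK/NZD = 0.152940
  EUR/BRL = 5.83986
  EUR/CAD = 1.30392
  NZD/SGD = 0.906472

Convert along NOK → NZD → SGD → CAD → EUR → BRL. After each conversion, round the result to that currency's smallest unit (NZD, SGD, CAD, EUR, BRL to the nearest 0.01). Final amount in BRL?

NOK 20,000,000.00 × 0.152940 = NZD 3,058,800.00
NZD 3,058,800.00 × 0.906472 = SGD 2,772,716.55
SGD 2,772,716.55 × 0.902859 = CAD 2,503,372.09
CAD 2,503,372.09 ÷ 1.30392 = EUR 1,919,881.66
EUR 1,919,881.66 × 5.83986 = BRL 11,211,840.11

BRL 11,211,840.11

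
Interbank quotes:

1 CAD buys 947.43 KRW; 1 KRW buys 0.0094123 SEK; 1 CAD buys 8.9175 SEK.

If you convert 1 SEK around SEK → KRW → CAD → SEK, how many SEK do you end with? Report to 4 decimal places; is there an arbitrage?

1.0000 (no arbitrage)

Around SEK → KRW → CAD → SEK: 1 ÷ 0.0094123 ÷ 947.43 × 8.9175 = 1.000001
Product ≈ 1 (deviation 0.000%, within rounding noise).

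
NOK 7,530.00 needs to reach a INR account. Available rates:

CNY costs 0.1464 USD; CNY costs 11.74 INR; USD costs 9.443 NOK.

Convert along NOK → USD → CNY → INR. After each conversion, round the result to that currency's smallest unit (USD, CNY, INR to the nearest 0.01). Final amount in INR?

NOK 7,530.00 ÷ 9.443 = USD 797.42
USD 797.42 ÷ 0.1464 = CNY 5,446.86
CNY 5,446.86 × 11.74 = INR 63,946.14

INR 63,946.14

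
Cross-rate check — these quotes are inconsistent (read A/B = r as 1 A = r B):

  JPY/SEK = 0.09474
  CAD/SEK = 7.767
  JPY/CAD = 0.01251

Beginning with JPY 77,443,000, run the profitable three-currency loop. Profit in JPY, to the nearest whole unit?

Profit: JPY 1,982,399

Profitable loop is JPY → CAD → SEK → JPY:
JPY 77,443,000 × 0.01251 = CAD 968,811.93
CAD 968,811.93 × 7.767 = SEK 7,524,762.26
SEK 7,524,762.26 ÷ 0.09474 = JPY 79,425,399
Profit = JPY 79,425,399 − JPY 77,443,000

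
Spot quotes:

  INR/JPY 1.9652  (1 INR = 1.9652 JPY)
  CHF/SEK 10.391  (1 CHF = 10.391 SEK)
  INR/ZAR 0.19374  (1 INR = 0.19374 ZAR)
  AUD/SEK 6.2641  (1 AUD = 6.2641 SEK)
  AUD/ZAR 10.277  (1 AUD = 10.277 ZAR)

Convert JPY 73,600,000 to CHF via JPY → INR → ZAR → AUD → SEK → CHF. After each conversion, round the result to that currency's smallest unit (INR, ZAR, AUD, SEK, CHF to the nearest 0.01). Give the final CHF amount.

JPY 73,600,000 ÷ 1.9652 = INR 37,451,658.86
INR 37,451,658.86 × 0.19374 = ZAR 7,255,884.39
ZAR 7,255,884.39 ÷ 10.277 = AUD 706,031.37
AUD 706,031.37 × 6.2641 = SEK 4,422,651.10
SEK 4,422,651.10 ÷ 10.391 = CHF 425,623.24

CHF 425,623.24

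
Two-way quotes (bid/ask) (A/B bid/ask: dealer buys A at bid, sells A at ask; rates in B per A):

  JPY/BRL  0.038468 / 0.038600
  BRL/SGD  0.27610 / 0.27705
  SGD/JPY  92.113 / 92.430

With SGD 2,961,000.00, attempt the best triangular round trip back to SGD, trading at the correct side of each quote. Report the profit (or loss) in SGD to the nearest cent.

Net profit: SGD 34,573.60

Best loop SGD → BRL → JPY → SGD:
SGD 2,961,000.00 ÷ 0.27705 (buy BRL at ask) = BRL 10,687,601.52
BRL 10,687,601.52 ÷ 0.038600 (buy JPY at ask) = JPY 276,880,868
JPY 276,880,868 ÷ 92.430 (buy SGD at ask) = SGD 2,995,573.60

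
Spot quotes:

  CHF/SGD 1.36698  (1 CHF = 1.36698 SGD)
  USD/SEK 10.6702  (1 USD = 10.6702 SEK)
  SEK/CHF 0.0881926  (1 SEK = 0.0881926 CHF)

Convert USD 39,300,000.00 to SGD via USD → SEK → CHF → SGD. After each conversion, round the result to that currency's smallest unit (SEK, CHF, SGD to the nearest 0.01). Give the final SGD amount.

SGD 50,554,453.14

USD 39,300,000.00 × 10.6702 = SEK 419,338,860.00
SEK 419,338,860.00 × 0.0881926 = CHF 36,982,584.34
CHF 36,982,584.34 × 1.36698 = SGD 50,554,453.14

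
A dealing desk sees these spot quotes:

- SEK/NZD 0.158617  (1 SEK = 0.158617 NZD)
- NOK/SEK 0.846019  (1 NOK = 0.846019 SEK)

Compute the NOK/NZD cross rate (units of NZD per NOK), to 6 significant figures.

1 NOK × 0.846019 = 0.846019 SEK
0.846019 SEK × 0.158617 = 0.134193 NZD

NOK/NZD = 0.134193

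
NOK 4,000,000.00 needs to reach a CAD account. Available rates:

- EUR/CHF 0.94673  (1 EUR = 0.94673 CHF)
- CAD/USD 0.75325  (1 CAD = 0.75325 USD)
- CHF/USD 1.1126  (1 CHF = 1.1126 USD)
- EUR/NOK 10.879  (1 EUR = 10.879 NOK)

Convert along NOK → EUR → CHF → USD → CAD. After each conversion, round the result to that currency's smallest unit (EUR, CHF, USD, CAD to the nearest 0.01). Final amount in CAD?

CAD 514,158.55

NOK 4,000,000.00 ÷ 10.879 = EUR 367,680.85
EUR 367,680.85 × 0.94673 = CHF 348,094.49
CHF 348,094.49 × 1.1126 = USD 387,289.93
USD 387,289.93 ÷ 0.75325 = CAD 514,158.55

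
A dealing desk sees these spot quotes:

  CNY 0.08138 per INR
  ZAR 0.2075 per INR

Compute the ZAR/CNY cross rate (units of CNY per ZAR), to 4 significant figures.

1 ZAR ÷ 0.2075 = 4.81928 INR
4.81928 INR × 0.08138 = 0.392193 CNY

ZAR/CNY = 0.3922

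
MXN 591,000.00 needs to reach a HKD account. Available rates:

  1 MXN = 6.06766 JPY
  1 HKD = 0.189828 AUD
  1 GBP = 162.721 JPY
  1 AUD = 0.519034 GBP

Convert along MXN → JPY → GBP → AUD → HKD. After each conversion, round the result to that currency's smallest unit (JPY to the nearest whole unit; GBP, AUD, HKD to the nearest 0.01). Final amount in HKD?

HKD 223,670.64

MXN 591,000.00 × 6.06766 = JPY 3,585,987
JPY 3,585,987 ÷ 162.721 = GBP 22,037.64
GBP 22,037.64 ÷ 0.519034 = AUD 42,458.95
AUD 42,458.95 ÷ 0.189828 = HKD 223,670.64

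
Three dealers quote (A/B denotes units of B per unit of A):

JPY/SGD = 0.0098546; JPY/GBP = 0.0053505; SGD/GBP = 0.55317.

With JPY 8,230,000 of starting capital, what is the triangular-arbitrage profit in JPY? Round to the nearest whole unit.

Profitable loop is JPY → SGD → GBP → JPY:
JPY 8,230,000 × 0.0098546 = SGD 81,103.36
SGD 81,103.36 × 0.55317 = GBP 44,863.94
GBP 44,863.94 ÷ 0.0053505 = JPY 8,385,000
Profit = JPY 8,385,000 − JPY 8,230,000

Profit: JPY 155,000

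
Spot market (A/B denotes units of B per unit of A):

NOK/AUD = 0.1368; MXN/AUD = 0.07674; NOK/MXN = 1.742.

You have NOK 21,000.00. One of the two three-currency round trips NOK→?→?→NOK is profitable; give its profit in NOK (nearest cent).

Profitable loop is NOK → AUD → MXN → NOK:
NOK 21,000.00 × 0.1368 = AUD 2,872.80
AUD 2,872.80 ÷ 0.07674 = MXN 37,435.50
MXN 37,435.50 ÷ 1.742 = NOK 21,489.95
Profit = NOK 21,489.95 − NOK 21,000.00

Profit: NOK 489.95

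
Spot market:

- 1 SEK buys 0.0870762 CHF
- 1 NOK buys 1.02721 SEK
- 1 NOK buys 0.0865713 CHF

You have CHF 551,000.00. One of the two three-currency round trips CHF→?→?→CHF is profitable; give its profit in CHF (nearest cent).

Profit: CHF 18,293.69

Profitable loop is CHF → NOK → SEK → CHF:
CHF 551,000.00 ÷ 0.0865713 = NOK 6,364,695.92
NOK 6,364,695.92 × 1.02721 = SEK 6,537,879.30
SEK 6,537,879.30 × 0.0870762 = CHF 569,293.69
Profit = CHF 569,293.69 − CHF 551,000.00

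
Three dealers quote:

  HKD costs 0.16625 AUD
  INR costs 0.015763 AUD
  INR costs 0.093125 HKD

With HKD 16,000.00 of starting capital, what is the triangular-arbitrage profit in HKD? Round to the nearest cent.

Profit: HKD 290.37

Profitable loop is HKD → INR → AUD → HKD:
HKD 16,000.00 ÷ 0.093125 = INR 171,812.08
INR 171,812.08 × 0.015763 = AUD 2,708.27
AUD 2,708.27 ÷ 0.16625 = HKD 16,290.37
Profit = HKD 16,290.37 − HKD 16,000.00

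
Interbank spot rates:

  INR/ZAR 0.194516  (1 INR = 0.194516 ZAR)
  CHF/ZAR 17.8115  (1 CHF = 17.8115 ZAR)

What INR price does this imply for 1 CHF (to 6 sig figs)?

1 CHF × 17.8115 = 17.8115 ZAR
17.8115 ZAR ÷ 0.194516 = 91.5683 INR

CHF/INR = 91.5683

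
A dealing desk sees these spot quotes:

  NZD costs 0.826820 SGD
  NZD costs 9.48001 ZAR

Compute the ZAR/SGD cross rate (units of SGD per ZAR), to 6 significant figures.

1 ZAR ÷ 9.48001 = 0.105485 NZD
0.105485 NZD × 0.826820 = 0.0872172 SGD

ZAR/SGD = 0.0872172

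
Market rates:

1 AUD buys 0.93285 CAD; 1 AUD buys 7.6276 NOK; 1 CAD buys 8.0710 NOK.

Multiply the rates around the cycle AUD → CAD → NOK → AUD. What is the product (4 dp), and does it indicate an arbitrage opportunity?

0.9871 (arbitrage exists)

Around AUD → CAD → NOK → AUD: 1 × 0.93285 × 8.0710 ÷ 7.6276 = 0.987078
Product < 1; profitable direction is AUD → NOK → CAD → AUD.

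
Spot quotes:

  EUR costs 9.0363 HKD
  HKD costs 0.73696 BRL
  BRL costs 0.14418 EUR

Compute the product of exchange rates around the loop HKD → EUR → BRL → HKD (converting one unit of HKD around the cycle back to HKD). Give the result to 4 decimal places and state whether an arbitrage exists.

Around HKD → EUR → BRL → HKD: 1 ÷ 9.0363 ÷ 0.14418 ÷ 0.73696 = 1.041503
Product > 1; profitable direction is HKD → EUR → BRL → HKD.

1.0415 (arbitrage exists)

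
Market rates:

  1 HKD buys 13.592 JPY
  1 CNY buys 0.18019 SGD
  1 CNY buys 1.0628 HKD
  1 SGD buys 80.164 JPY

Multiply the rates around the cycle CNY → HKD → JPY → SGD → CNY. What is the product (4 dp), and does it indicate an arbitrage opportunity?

Around CNY → HKD → JPY → SGD → CNY: 1 × 1.0628 × 13.592 ÷ 80.164 ÷ 0.18019 = 1.000057
Product ≈ 1 (deviation 0.006%, within rounding noise).

1.0001 (no arbitrage)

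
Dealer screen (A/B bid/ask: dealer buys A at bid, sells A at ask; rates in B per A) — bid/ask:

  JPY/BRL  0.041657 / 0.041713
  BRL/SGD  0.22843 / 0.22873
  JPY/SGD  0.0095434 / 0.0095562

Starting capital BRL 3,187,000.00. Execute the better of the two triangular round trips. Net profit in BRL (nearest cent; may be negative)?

Net profit: BRL 796.84

Best loop BRL → JPY → SGD → BRL:
BRL 3,187,000.00 ÷ 0.041713 (buy JPY at ask) = JPY 76,403,040
JPY 76,403,040 × 0.0095434 (sell JPY at bid) = SGD 729,144.77
SGD 729,144.77 ÷ 0.22873 (buy BRL at ask) = BRL 3,187,796.84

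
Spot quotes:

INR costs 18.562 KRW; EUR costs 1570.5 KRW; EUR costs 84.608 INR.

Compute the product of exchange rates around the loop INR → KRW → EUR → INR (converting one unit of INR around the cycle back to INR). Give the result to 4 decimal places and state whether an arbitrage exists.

1.0000 (no arbitrage)

Around INR → KRW → EUR → INR: 1 × 18.562 ÷ 1570.5 × 84.608 = 0.999996
Product ≈ 1 (deviation 0.000%, within rounding noise).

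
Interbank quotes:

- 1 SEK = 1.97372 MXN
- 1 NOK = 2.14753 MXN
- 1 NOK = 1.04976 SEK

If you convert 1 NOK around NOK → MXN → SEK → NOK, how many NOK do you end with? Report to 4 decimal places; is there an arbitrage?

Around NOK → MXN → SEK → NOK: 1 × 2.14753 ÷ 1.97372 ÷ 1.04976 = 1.036487
Product > 1; profitable direction is NOK → MXN → SEK → NOK.

1.0365 (arbitrage exists)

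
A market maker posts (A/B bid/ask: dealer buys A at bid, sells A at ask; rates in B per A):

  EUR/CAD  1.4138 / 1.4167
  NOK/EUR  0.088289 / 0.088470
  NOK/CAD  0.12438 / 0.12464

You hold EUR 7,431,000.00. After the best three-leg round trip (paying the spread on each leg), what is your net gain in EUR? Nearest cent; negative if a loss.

Best loop EUR → CAD → NOK → EUR:
EUR 7,431,000.00 × 1.4138 (sell EUR at bid) = CAD 10,505,947.80
CAD 10,505,947.80 ÷ 0.12464 (buy NOK at ask) = NOK 84,290,338.58
NOK 84,290,338.58 × 0.088289 (sell NOK at bid) = EUR 7,441,909.70

Net profit: EUR 10,909.70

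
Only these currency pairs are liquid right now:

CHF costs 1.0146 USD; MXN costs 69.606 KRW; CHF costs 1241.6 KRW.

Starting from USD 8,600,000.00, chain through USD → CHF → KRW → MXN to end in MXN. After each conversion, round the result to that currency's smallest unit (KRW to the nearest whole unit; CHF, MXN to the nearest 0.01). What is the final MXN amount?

MXN 151,195,414.58

USD 8,600,000.00 ÷ 1.0146 = CHF 8,476,246.80
CHF 8,476,246.80 × 1241.6 = KRW 10,524,108,027
KRW 10,524,108,027 ÷ 69.606 = MXN 151,195,414.58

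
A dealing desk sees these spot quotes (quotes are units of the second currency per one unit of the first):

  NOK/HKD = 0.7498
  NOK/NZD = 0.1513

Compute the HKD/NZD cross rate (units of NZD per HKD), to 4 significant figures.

1 HKD ÷ 0.7498 = 1.33369 NOK
1.33369 NOK × 0.1513 = 0.201787 NZD

HKD/NZD = 0.2018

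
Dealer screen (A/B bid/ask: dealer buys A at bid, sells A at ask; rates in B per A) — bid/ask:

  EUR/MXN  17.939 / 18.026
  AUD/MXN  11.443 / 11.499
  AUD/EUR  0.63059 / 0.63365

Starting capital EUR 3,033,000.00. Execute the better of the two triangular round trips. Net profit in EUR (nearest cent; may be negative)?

Best loop EUR → AUD → MXN → EUR:
EUR 3,033,000.00 ÷ 0.63365 (buy AUD at ask) = AUD 4,786,554.09
AUD 4,786,554.09 × 11.443 (sell AUD at bid) = MXN 54,772,538.47
MXN 54,772,538.47 ÷ 18.026 (buy EUR at ask) = EUR 3,038,529.82

Net profit: EUR 5,529.82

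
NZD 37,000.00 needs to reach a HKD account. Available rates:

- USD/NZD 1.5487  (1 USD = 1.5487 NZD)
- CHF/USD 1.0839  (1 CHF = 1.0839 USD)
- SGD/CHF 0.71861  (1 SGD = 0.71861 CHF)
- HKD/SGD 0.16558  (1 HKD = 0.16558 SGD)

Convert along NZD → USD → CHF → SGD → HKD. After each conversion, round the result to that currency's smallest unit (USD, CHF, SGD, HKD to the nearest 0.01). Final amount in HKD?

NZD 37,000.00 ÷ 1.5487 = USD 23,891.01
USD 23,891.01 ÷ 1.0839 = CHF 22,041.71
CHF 22,041.71 ÷ 0.71861 = SGD 30,672.70
SGD 30,672.70 ÷ 0.16558 = HKD 185,243.99

HKD 185,243.99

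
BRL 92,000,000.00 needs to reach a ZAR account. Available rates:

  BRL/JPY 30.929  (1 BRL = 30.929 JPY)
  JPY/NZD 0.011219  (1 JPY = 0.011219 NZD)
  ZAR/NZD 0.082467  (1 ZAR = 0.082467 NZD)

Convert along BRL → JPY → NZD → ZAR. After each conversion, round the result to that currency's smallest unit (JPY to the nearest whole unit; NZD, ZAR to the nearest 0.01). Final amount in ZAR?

BRL 92,000,000.00 × 30.929 = JPY 2,845,468,000
JPY 2,845,468,000 × 0.011219 = NZD 31,923,305.49
NZD 31,923,305.49 ÷ 0.082467 = ZAR 387,103,999.05

ZAR 387,103,999.05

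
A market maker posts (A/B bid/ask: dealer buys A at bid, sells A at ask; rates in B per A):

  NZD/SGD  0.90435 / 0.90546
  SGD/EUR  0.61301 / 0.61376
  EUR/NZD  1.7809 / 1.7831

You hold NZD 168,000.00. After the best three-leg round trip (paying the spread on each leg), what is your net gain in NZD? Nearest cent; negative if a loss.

Best loop NZD → EUR → SGD → NZD:
NZD 168,000.00 ÷ 1.7831 (buy EUR at ask) = EUR 94,217.94
EUR 94,217.94 ÷ 0.61376 (buy SGD at ask) = SGD 153,509.41
SGD 153,509.41 ÷ 0.90546 (buy NZD at ask) = NZD 169,537.48

Net profit: NZD 1,537.48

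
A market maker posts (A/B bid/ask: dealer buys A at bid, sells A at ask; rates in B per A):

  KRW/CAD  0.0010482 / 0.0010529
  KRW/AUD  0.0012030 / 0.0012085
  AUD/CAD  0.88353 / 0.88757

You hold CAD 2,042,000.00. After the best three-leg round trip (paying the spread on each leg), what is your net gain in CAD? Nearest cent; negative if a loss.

Best loop CAD → KRW → AUD → CAD:
CAD 2,042,000.00 ÷ 0.0010529 (buy KRW at ask) = KRW 1,939,405,452
KRW 1,939,405,452 × 0.0012030 (sell KRW at bid) = AUD 2,333,104.76
AUD 2,333,104.76 × 0.88353 (sell AUD at bid) = CAD 2,061,368.05

Net profit: CAD 19,368.05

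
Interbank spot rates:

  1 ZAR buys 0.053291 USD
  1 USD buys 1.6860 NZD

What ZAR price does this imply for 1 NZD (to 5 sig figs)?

NZD/ZAR = 11.130

1 NZD ÷ 1.6860 = 0.59312 USD
0.59312 USD ÷ 0.053291 = 11.1298 ZAR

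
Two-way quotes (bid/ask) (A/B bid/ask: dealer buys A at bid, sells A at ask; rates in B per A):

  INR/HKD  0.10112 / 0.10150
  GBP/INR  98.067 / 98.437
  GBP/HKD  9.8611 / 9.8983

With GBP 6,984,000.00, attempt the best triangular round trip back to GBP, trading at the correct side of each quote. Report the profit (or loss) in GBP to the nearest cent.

Net profit: GBP 12,866.20

Best loop GBP → INR → HKD → GBP:
GBP 6,984,000.00 × 98.067 (sell GBP at bid) = INR 684,899,928.00
INR 684,899,928.00 × 0.10112 (sell INR at bid) = HKD 69,257,080.72
HKD 69,257,080.72 ÷ 9.8983 (buy GBP at ask) = GBP 6,996,866.20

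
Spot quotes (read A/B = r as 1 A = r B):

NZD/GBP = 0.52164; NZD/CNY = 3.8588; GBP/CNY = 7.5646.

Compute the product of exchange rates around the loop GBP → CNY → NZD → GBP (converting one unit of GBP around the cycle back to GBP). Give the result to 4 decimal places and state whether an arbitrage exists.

1.0226 (arbitrage exists)

Around GBP → CNY → NZD → GBP: 1 × 7.5646 ÷ 3.8588 × 0.52164 = 1.022597
Product > 1; profitable direction is GBP → CNY → NZD → GBP.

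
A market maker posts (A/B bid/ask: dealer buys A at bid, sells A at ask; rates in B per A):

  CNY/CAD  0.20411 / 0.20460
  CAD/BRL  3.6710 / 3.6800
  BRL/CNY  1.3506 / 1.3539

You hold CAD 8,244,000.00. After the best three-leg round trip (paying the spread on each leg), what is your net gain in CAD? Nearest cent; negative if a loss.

Best loop CAD → BRL → CNY → CAD:
CAD 8,244,000.00 × 3.6710 (sell CAD at bid) = BRL 30,263,724.00
BRL 30,263,724.00 × 1.3506 (sell BRL at bid) = CNY 40,874,185.63
CNY 40,874,185.63 × 0.20411 (sell CNY at bid) = CAD 8,342,830.03

Net profit: CAD 98,830.03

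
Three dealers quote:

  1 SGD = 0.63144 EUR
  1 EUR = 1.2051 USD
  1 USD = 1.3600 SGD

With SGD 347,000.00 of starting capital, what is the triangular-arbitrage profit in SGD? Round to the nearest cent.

Profitable loop is SGD → EUR → USD → SGD:
SGD 347,000.00 × 0.63144 = EUR 219,109.68
EUR 219,109.68 × 1.2051 = USD 264,049.08
USD 264,049.08 × 1.3600 = SGD 359,106.74
Profit = SGD 359,106.74 − SGD 347,000.00

Profit: SGD 12,106.74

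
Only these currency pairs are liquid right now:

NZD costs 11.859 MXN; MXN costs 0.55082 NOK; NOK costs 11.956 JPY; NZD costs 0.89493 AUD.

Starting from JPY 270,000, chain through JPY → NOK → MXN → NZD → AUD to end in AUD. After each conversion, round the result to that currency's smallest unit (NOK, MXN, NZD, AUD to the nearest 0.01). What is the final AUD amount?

JPY 270,000 ÷ 11.956 = NOK 22,582.80
NOK 22,582.80 ÷ 0.55082 = MXN 40,998.51
MXN 40,998.51 ÷ 11.859 = NZD 3,457.16
NZD 3,457.16 × 0.89493 = AUD 3,093.92

AUD 3,093.92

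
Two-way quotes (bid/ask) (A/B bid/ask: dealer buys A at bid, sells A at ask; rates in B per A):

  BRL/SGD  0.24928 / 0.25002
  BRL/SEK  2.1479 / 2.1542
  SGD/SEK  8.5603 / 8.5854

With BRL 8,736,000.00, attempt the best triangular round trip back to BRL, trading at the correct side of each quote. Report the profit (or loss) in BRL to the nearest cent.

Net profit: BRL 5,609.43

Best loop BRL → SEK → SGD → BRL:
BRL 8,736,000.00 × 2.1479 (sell BRL at bid) = SEK 18,764,054.40
SEK 18,764,054.40 ÷ 8.5854 (buy SGD at ask) = SGD 2,185,577.19
SGD 2,185,577.19 ÷ 0.25002 (buy BRL at ask) = BRL 8,741,609.43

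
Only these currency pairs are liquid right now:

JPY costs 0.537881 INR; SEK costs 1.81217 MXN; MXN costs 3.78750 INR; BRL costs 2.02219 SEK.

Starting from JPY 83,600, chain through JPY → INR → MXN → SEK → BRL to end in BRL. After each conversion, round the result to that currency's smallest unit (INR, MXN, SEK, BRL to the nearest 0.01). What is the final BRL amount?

BRL 3,239.80

JPY 83,600 × 0.537881 = INR 44,966.85
INR 44,966.85 ÷ 3.78750 = MXN 11,872.44
MXN 11,872.44 ÷ 1.81217 = SEK 6,551.50
SEK 6,551.50 ÷ 2.02219 = BRL 3,239.80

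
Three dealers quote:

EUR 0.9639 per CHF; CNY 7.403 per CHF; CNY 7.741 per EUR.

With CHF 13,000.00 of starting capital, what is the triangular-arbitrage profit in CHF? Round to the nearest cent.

Profit: CHF 102.82

Profitable loop is CHF → EUR → CNY → CHF:
CHF 13,000.00 × 0.9639 = EUR 12,530.70
EUR 12,530.70 × 7.741 = CNY 97,000.15
CNY 97,000.15 ÷ 7.403 = CHF 13,102.82
Profit = CHF 13,102.82 − CHF 13,000.00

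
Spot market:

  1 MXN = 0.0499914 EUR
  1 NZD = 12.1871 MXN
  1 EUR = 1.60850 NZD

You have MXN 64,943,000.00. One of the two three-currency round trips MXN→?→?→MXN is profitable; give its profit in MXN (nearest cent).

Profit: MXN 1,326,792.00

Profitable loop is MXN → NZD → EUR → MXN:
MXN 64,943,000.00 ÷ 12.1871 = NZD 5,328,831.31
NZD 5,328,831.31 ÷ 1.60850 = EUR 3,312,919.68
EUR 3,312,919.68 ÷ 0.0499914 = MXN 66,269,792.00
Profit = MXN 66,269,792.00 − MXN 64,943,000.00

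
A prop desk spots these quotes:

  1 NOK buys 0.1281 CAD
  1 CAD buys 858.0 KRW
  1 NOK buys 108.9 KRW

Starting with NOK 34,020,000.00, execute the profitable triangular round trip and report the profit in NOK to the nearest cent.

Profit: NOK 315,458.18

Profitable loop is NOK → CAD → KRW → NOK:
NOK 34,020,000.00 × 0.1281 = CAD 4,357,962.00
CAD 4,357,962.00 × 858.0 = KRW 3,739,131,396
KRW 3,739,131,396 ÷ 108.9 = NOK 34,335,458.18
Profit = NOK 34,335,458.18 − NOK 34,020,000.00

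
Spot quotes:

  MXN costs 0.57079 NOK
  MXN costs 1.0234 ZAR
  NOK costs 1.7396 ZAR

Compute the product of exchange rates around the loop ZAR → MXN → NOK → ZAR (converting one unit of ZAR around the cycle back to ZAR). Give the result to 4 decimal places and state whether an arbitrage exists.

Around ZAR → MXN → NOK → ZAR: 1 ÷ 1.0234 × 0.57079 × 1.7396 = 0.970243
Product < 1; profitable direction is ZAR → NOK → MXN → ZAR.

0.9702 (arbitrage exists)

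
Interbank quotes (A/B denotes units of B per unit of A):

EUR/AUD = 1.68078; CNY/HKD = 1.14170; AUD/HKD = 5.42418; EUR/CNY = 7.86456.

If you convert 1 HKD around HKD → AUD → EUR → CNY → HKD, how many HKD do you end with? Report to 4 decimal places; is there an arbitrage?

0.9849 (arbitrage exists)

Around HKD → AUD → EUR → CNY → HKD: 1 ÷ 5.42418 ÷ 1.68078 × 7.86456 × 1.14170 = 0.984876
Product < 1; profitable direction is HKD → CNY → EUR → AUD → HKD.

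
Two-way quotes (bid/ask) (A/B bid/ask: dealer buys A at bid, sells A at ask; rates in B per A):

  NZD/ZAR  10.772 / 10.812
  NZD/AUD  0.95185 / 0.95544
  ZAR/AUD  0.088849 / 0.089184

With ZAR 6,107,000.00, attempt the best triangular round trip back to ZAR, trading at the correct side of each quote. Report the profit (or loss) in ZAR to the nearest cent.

Best loop ZAR → AUD → NZD → ZAR:
ZAR 6,107,000.00 × 0.088849 (sell ZAR at bid) = AUD 542,600.84
AUD 542,600.84 ÷ 0.95544 (buy NZD at ask) = NZD 567,906.77
NZD 567,906.77 × 10.772 (sell NZD at bid) = ZAR 6,117,491.71

Net profit: ZAR 10,491.71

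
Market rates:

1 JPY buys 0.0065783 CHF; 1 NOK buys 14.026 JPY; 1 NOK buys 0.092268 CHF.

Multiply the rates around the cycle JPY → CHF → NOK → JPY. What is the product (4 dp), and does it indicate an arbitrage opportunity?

1.0000 (no arbitrage)

Around JPY → CHF → NOK → JPY: 1 × 0.0065783 ÷ 0.092268 × 14.026 = 0.999992
Product ≈ 1 (deviation 0.001%, within rounding noise).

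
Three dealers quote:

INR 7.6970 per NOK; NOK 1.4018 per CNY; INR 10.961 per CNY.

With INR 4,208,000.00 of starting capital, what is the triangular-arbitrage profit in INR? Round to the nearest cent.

Profit: INR 66,825.26

Profitable loop is INR → NOK → CNY → INR:
INR 4,208,000.00 ÷ 7.6970 = NOK 546,706.51
NOK 546,706.51 ÷ 1.4018 = CNY 390,003.22
CNY 390,003.22 × 10.961 = INR 4,274,825.26
Profit = INR 4,274,825.26 − INR 4,208,000.00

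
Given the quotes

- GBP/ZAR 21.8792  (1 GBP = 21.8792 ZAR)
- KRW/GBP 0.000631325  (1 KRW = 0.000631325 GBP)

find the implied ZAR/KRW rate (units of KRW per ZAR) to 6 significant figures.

1 ZAR ÷ 21.8792 = 0.0457055 GBP
0.0457055 GBP ÷ 0.000631325 = 72.3962 KRW

ZAR/KRW = 72.3962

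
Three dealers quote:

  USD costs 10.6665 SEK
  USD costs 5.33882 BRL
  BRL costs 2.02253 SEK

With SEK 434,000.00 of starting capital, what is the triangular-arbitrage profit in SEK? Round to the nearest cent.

Profitable loop is SEK → USD → BRL → SEK:
SEK 434,000.00 ÷ 10.6665 = USD 40,688.14
USD 40,688.14 × 5.33882 = BRL 217,226.63
BRL 217,226.63 × 2.02253 = SEK 439,347.38
Profit = SEK 439,347.38 − SEK 434,000.00

Profit: SEK 5,347.38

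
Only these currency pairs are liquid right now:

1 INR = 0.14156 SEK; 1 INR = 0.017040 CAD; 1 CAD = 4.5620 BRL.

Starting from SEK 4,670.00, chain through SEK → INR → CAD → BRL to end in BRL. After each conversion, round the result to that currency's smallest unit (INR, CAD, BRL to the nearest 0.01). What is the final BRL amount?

SEK 4,670.00 ÷ 0.14156 = INR 32,989.55
INR 32,989.55 × 0.017040 = CAD 562.14
CAD 562.14 × 4.5620 = BRL 2,564.48

BRL 2,564.48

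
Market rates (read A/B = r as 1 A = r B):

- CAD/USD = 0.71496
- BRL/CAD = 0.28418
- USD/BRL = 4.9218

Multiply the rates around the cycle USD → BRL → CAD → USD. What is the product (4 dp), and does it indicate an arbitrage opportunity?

Around USD → BRL → CAD → USD: 1 × 4.9218 × 0.28418 × 0.71496 = 0.999998
Product ≈ 1 (deviation 0.000%, within rounding noise).

1.0000 (no arbitrage)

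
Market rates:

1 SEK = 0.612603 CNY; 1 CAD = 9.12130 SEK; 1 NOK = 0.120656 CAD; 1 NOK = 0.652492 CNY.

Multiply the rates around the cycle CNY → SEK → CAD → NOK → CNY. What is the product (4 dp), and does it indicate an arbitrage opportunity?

0.9678 (arbitrage exists)

Around CNY → SEK → CAD → NOK → CNY: 1 ÷ 0.612603 ÷ 9.12130 ÷ 0.120656 × 0.652492 = 0.967811
Product < 1; profitable direction is CNY → NOK → CAD → SEK → CNY.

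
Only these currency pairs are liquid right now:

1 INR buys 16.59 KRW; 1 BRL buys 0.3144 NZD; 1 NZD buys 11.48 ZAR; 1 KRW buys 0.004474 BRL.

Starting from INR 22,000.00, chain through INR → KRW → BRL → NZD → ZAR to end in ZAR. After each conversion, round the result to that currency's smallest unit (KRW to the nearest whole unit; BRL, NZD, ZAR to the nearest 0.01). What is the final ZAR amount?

INR 22,000.00 × 16.59 = KRW 364,980
KRW 364,980 × 0.004474 = BRL 1,632.92
BRL 1,632.92 × 0.3144 = NZD 513.39
NZD 513.39 × 11.48 = ZAR 5,893.72

ZAR 5,893.72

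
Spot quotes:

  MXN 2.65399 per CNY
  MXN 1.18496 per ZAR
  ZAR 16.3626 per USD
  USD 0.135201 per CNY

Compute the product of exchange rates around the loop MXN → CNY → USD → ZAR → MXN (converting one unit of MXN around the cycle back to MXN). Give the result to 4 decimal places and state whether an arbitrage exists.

0.9877 (arbitrage exists)

Around MXN → CNY → USD → ZAR → MXN: 1 ÷ 2.65399 × 0.135201 × 16.3626 × 1.18496 = 0.987726
Product < 1; profitable direction is MXN → ZAR → USD → CNY → MXN.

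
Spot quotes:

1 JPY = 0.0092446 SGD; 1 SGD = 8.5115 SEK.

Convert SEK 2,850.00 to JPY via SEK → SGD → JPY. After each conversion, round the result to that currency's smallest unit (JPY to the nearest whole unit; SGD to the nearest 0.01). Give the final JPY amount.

SEK 2,850.00 ÷ 8.5115 = SGD 334.84
SGD 334.84 ÷ 0.0092446 = JPY 36,220

JPY 36,220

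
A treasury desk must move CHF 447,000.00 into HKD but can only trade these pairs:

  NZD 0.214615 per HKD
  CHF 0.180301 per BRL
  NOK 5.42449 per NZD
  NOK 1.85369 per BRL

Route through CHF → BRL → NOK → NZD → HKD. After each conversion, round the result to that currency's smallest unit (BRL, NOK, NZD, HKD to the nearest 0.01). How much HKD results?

HKD 3,947,548.82

CHF 447,000.00 ÷ 0.180301 = BRL 2,479,187.58
BRL 2,479,187.58 × 1.85369 = NOK 4,595,645.23
NOK 4,595,645.23 ÷ 5.42449 = NZD 847,203.19
NZD 847,203.19 ÷ 0.214615 = HKD 3,947,548.82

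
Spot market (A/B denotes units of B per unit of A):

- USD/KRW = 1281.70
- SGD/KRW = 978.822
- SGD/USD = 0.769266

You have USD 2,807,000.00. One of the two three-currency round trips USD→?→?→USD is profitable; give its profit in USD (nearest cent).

Profit: USD 20,493.48

Profitable loop is USD → KRW → SGD → USD:
USD 2,807,000.00 × 1281.70 = KRW 3,597,731,900
KRW 3,597,731,900 ÷ 978.822 = SGD 3,675,573.19
SGD 3,675,573.19 × 0.769266 = USD 2,827,493.48
Profit = USD 2,827,493.48 − USD 2,807,000.00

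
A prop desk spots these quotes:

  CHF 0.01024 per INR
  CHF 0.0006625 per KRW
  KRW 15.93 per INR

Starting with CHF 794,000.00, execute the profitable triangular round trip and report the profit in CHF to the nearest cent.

Profitable loop is CHF → INR → KRW → CHF:
CHF 794,000.00 ÷ 0.01024 = INR 77,539,062.50
INR 77,539,062.50 × 15.93 = KRW 1,235,197,266
KRW 1,235,197,266 × 0.0006625 = CHF 818,318.19
Profit = CHF 818,318.19 − CHF 794,000.00

Profit: CHF 24,318.19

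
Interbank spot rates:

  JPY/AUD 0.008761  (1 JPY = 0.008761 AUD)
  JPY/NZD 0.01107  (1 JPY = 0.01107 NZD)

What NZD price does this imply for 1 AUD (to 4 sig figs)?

AUD/NZD = 1.264

1 AUD ÷ 0.008761 = 114.142 JPY
114.142 JPY × 0.01107 = 1.26355 NZD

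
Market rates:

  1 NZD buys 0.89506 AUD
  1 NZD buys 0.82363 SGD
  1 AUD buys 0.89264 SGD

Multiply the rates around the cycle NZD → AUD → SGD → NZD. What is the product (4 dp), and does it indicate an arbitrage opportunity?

0.9701 (arbitrage exists)

Around NZD → AUD → SGD → NZD: 1 × 0.89506 × 0.89264 ÷ 0.82363 = 0.970055
Product < 1; profitable direction is NZD → SGD → AUD → NZD.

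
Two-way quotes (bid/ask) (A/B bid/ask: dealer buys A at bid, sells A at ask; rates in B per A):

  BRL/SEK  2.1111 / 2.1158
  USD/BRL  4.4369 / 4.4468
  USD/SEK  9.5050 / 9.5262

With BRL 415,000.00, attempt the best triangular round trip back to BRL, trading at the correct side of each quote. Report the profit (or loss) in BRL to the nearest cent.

Best loop BRL → USD → SEK → BRL:
BRL 415,000.00 ÷ 4.4468 (buy USD at ask) = USD 93,325.54
USD 93,325.54 × 9.5050 (sell USD at bid) = SEK 887,059.23
SEK 887,059.23 ÷ 2.1158 (buy BRL at ask) = BRL 419,254.77

Net profit: BRL 4,254.77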